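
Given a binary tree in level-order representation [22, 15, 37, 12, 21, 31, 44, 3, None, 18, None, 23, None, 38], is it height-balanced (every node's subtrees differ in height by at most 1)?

Tree (level-order array): [22, 15, 37, 12, 21, 31, 44, 3, None, 18, None, 23, None, 38]
Definition: a tree is height-balanced if, at every node, |h(left) - h(right)| <= 1 (empty subtree has height -1).
Bottom-up per-node check:
  node 3: h_left=-1, h_right=-1, diff=0 [OK], height=0
  node 12: h_left=0, h_right=-1, diff=1 [OK], height=1
  node 18: h_left=-1, h_right=-1, diff=0 [OK], height=0
  node 21: h_left=0, h_right=-1, diff=1 [OK], height=1
  node 15: h_left=1, h_right=1, diff=0 [OK], height=2
  node 23: h_left=-1, h_right=-1, diff=0 [OK], height=0
  node 31: h_left=0, h_right=-1, diff=1 [OK], height=1
  node 38: h_left=-1, h_right=-1, diff=0 [OK], height=0
  node 44: h_left=0, h_right=-1, diff=1 [OK], height=1
  node 37: h_left=1, h_right=1, diff=0 [OK], height=2
  node 22: h_left=2, h_right=2, diff=0 [OK], height=3
All nodes satisfy the balance condition.
Result: Balanced


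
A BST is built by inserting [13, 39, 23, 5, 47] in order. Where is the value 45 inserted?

Starting tree (level order): [13, 5, 39, None, None, 23, 47]
Insertion path: 13 -> 39 -> 47
Result: insert 45 as left child of 47
Final tree (level order): [13, 5, 39, None, None, 23, 47, None, None, 45]


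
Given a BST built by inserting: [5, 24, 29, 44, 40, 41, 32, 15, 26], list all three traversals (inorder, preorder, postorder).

Tree insertion order: [5, 24, 29, 44, 40, 41, 32, 15, 26]
Tree (level-order array): [5, None, 24, 15, 29, None, None, 26, 44, None, None, 40, None, 32, 41]
Inorder (L, root, R): [5, 15, 24, 26, 29, 32, 40, 41, 44]
Preorder (root, L, R): [5, 24, 15, 29, 26, 44, 40, 32, 41]
Postorder (L, R, root): [15, 26, 32, 41, 40, 44, 29, 24, 5]


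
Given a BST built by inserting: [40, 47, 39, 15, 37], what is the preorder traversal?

Tree insertion order: [40, 47, 39, 15, 37]
Tree (level-order array): [40, 39, 47, 15, None, None, None, None, 37]
Preorder traversal: [40, 39, 15, 37, 47]


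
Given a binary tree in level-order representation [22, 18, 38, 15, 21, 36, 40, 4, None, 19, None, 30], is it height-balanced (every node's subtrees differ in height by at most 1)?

Tree (level-order array): [22, 18, 38, 15, 21, 36, 40, 4, None, 19, None, 30]
Definition: a tree is height-balanced if, at every node, |h(left) - h(right)| <= 1 (empty subtree has height -1).
Bottom-up per-node check:
  node 4: h_left=-1, h_right=-1, diff=0 [OK], height=0
  node 15: h_left=0, h_right=-1, diff=1 [OK], height=1
  node 19: h_left=-1, h_right=-1, diff=0 [OK], height=0
  node 21: h_left=0, h_right=-1, diff=1 [OK], height=1
  node 18: h_left=1, h_right=1, diff=0 [OK], height=2
  node 30: h_left=-1, h_right=-1, diff=0 [OK], height=0
  node 36: h_left=0, h_right=-1, diff=1 [OK], height=1
  node 40: h_left=-1, h_right=-1, diff=0 [OK], height=0
  node 38: h_left=1, h_right=0, diff=1 [OK], height=2
  node 22: h_left=2, h_right=2, diff=0 [OK], height=3
All nodes satisfy the balance condition.
Result: Balanced


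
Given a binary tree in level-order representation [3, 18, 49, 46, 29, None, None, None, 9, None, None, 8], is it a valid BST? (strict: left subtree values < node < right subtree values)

Level-order array: [3, 18, 49, 46, 29, None, None, None, 9, None, None, 8]
Validate using subtree bounds (lo, hi): at each node, require lo < value < hi,
then recurse left with hi=value and right with lo=value.
Preorder trace (stopping at first violation):
  at node 3 with bounds (-inf, +inf): OK
  at node 18 with bounds (-inf, 3): VIOLATION
Node 18 violates its bound: not (-inf < 18 < 3).
Result: Not a valid BST


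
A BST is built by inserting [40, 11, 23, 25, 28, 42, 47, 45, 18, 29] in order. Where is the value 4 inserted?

Starting tree (level order): [40, 11, 42, None, 23, None, 47, 18, 25, 45, None, None, None, None, 28, None, None, None, 29]
Insertion path: 40 -> 11
Result: insert 4 as left child of 11
Final tree (level order): [40, 11, 42, 4, 23, None, 47, None, None, 18, 25, 45, None, None, None, None, 28, None, None, None, 29]


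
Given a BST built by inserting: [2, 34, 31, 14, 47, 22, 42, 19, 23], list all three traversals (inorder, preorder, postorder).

Tree insertion order: [2, 34, 31, 14, 47, 22, 42, 19, 23]
Tree (level-order array): [2, None, 34, 31, 47, 14, None, 42, None, None, 22, None, None, 19, 23]
Inorder (L, root, R): [2, 14, 19, 22, 23, 31, 34, 42, 47]
Preorder (root, L, R): [2, 34, 31, 14, 22, 19, 23, 47, 42]
Postorder (L, R, root): [19, 23, 22, 14, 31, 42, 47, 34, 2]


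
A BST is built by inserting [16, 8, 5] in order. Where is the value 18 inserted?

Starting tree (level order): [16, 8, None, 5]
Insertion path: 16
Result: insert 18 as right child of 16
Final tree (level order): [16, 8, 18, 5]


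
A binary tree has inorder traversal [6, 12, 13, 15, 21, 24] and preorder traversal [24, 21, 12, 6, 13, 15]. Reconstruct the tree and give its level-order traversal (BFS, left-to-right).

Inorder:  [6, 12, 13, 15, 21, 24]
Preorder: [24, 21, 12, 6, 13, 15]
Algorithm: preorder visits root first, so consume preorder in order;
for each root, split the current inorder slice at that value into
left-subtree inorder and right-subtree inorder, then recurse.
Recursive splits:
  root=24; inorder splits into left=[6, 12, 13, 15, 21], right=[]
  root=21; inorder splits into left=[6, 12, 13, 15], right=[]
  root=12; inorder splits into left=[6], right=[13, 15]
  root=6; inorder splits into left=[], right=[]
  root=13; inorder splits into left=[], right=[15]
  root=15; inorder splits into left=[], right=[]
Reconstructed level-order: [24, 21, 12, 6, 13, 15]


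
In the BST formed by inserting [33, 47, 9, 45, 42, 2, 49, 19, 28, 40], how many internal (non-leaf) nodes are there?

Tree built from: [33, 47, 9, 45, 42, 2, 49, 19, 28, 40]
Tree (level-order array): [33, 9, 47, 2, 19, 45, 49, None, None, None, 28, 42, None, None, None, None, None, 40]
Rule: An internal node has at least one child.
Per-node child counts:
  node 33: 2 child(ren)
  node 9: 2 child(ren)
  node 2: 0 child(ren)
  node 19: 1 child(ren)
  node 28: 0 child(ren)
  node 47: 2 child(ren)
  node 45: 1 child(ren)
  node 42: 1 child(ren)
  node 40: 0 child(ren)
  node 49: 0 child(ren)
Matching nodes: [33, 9, 19, 47, 45, 42]
Count of internal (non-leaf) nodes: 6


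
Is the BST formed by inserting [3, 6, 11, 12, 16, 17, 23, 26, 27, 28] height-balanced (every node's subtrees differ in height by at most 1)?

Tree (level-order array): [3, None, 6, None, 11, None, 12, None, 16, None, 17, None, 23, None, 26, None, 27, None, 28]
Definition: a tree is height-balanced if, at every node, |h(left) - h(right)| <= 1 (empty subtree has height -1).
Bottom-up per-node check:
  node 28: h_left=-1, h_right=-1, diff=0 [OK], height=0
  node 27: h_left=-1, h_right=0, diff=1 [OK], height=1
  node 26: h_left=-1, h_right=1, diff=2 [FAIL (|-1-1|=2 > 1)], height=2
  node 23: h_left=-1, h_right=2, diff=3 [FAIL (|-1-2|=3 > 1)], height=3
  node 17: h_left=-1, h_right=3, diff=4 [FAIL (|-1-3|=4 > 1)], height=4
  node 16: h_left=-1, h_right=4, diff=5 [FAIL (|-1-4|=5 > 1)], height=5
  node 12: h_left=-1, h_right=5, diff=6 [FAIL (|-1-5|=6 > 1)], height=6
  node 11: h_left=-1, h_right=6, diff=7 [FAIL (|-1-6|=7 > 1)], height=7
  node 6: h_left=-1, h_right=7, diff=8 [FAIL (|-1-7|=8 > 1)], height=8
  node 3: h_left=-1, h_right=8, diff=9 [FAIL (|-1-8|=9 > 1)], height=9
Node 26 violates the condition: |-1 - 1| = 2 > 1.
Result: Not balanced


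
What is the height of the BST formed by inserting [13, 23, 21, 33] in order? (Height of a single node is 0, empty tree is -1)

Insertion order: [13, 23, 21, 33]
Tree (level-order array): [13, None, 23, 21, 33]
Compute height bottom-up (empty subtree = -1):
  height(21) = 1 + max(-1, -1) = 0
  height(33) = 1 + max(-1, -1) = 0
  height(23) = 1 + max(0, 0) = 1
  height(13) = 1 + max(-1, 1) = 2
Height = 2


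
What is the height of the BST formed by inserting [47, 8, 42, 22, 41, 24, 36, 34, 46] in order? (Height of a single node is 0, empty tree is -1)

Insertion order: [47, 8, 42, 22, 41, 24, 36, 34, 46]
Tree (level-order array): [47, 8, None, None, 42, 22, 46, None, 41, None, None, 24, None, None, 36, 34]
Compute height bottom-up (empty subtree = -1):
  height(34) = 1 + max(-1, -1) = 0
  height(36) = 1 + max(0, -1) = 1
  height(24) = 1 + max(-1, 1) = 2
  height(41) = 1 + max(2, -1) = 3
  height(22) = 1 + max(-1, 3) = 4
  height(46) = 1 + max(-1, -1) = 0
  height(42) = 1 + max(4, 0) = 5
  height(8) = 1 + max(-1, 5) = 6
  height(47) = 1 + max(6, -1) = 7
Height = 7


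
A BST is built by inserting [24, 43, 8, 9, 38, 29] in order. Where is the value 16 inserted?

Starting tree (level order): [24, 8, 43, None, 9, 38, None, None, None, 29]
Insertion path: 24 -> 8 -> 9
Result: insert 16 as right child of 9
Final tree (level order): [24, 8, 43, None, 9, 38, None, None, 16, 29]


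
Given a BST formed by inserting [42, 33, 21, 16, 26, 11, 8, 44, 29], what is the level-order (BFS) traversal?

Tree insertion order: [42, 33, 21, 16, 26, 11, 8, 44, 29]
Tree (level-order array): [42, 33, 44, 21, None, None, None, 16, 26, 11, None, None, 29, 8]
BFS from the root, enqueuing left then right child of each popped node:
  queue [42] -> pop 42, enqueue [33, 44], visited so far: [42]
  queue [33, 44] -> pop 33, enqueue [21], visited so far: [42, 33]
  queue [44, 21] -> pop 44, enqueue [none], visited so far: [42, 33, 44]
  queue [21] -> pop 21, enqueue [16, 26], visited so far: [42, 33, 44, 21]
  queue [16, 26] -> pop 16, enqueue [11], visited so far: [42, 33, 44, 21, 16]
  queue [26, 11] -> pop 26, enqueue [29], visited so far: [42, 33, 44, 21, 16, 26]
  queue [11, 29] -> pop 11, enqueue [8], visited so far: [42, 33, 44, 21, 16, 26, 11]
  queue [29, 8] -> pop 29, enqueue [none], visited so far: [42, 33, 44, 21, 16, 26, 11, 29]
  queue [8] -> pop 8, enqueue [none], visited so far: [42, 33, 44, 21, 16, 26, 11, 29, 8]
Result: [42, 33, 44, 21, 16, 26, 11, 29, 8]


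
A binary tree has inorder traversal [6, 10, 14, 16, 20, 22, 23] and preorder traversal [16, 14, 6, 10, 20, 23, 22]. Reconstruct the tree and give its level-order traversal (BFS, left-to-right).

Inorder:  [6, 10, 14, 16, 20, 22, 23]
Preorder: [16, 14, 6, 10, 20, 23, 22]
Algorithm: preorder visits root first, so consume preorder in order;
for each root, split the current inorder slice at that value into
left-subtree inorder and right-subtree inorder, then recurse.
Recursive splits:
  root=16; inorder splits into left=[6, 10, 14], right=[20, 22, 23]
  root=14; inorder splits into left=[6, 10], right=[]
  root=6; inorder splits into left=[], right=[10]
  root=10; inorder splits into left=[], right=[]
  root=20; inorder splits into left=[], right=[22, 23]
  root=23; inorder splits into left=[22], right=[]
  root=22; inorder splits into left=[], right=[]
Reconstructed level-order: [16, 14, 20, 6, 23, 10, 22]


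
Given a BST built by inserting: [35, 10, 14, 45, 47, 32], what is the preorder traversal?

Tree insertion order: [35, 10, 14, 45, 47, 32]
Tree (level-order array): [35, 10, 45, None, 14, None, 47, None, 32]
Preorder traversal: [35, 10, 14, 32, 45, 47]


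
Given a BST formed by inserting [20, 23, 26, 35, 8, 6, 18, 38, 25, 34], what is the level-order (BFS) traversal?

Tree insertion order: [20, 23, 26, 35, 8, 6, 18, 38, 25, 34]
Tree (level-order array): [20, 8, 23, 6, 18, None, 26, None, None, None, None, 25, 35, None, None, 34, 38]
BFS from the root, enqueuing left then right child of each popped node:
  queue [20] -> pop 20, enqueue [8, 23], visited so far: [20]
  queue [8, 23] -> pop 8, enqueue [6, 18], visited so far: [20, 8]
  queue [23, 6, 18] -> pop 23, enqueue [26], visited so far: [20, 8, 23]
  queue [6, 18, 26] -> pop 6, enqueue [none], visited so far: [20, 8, 23, 6]
  queue [18, 26] -> pop 18, enqueue [none], visited so far: [20, 8, 23, 6, 18]
  queue [26] -> pop 26, enqueue [25, 35], visited so far: [20, 8, 23, 6, 18, 26]
  queue [25, 35] -> pop 25, enqueue [none], visited so far: [20, 8, 23, 6, 18, 26, 25]
  queue [35] -> pop 35, enqueue [34, 38], visited so far: [20, 8, 23, 6, 18, 26, 25, 35]
  queue [34, 38] -> pop 34, enqueue [none], visited so far: [20, 8, 23, 6, 18, 26, 25, 35, 34]
  queue [38] -> pop 38, enqueue [none], visited so far: [20, 8, 23, 6, 18, 26, 25, 35, 34, 38]
Result: [20, 8, 23, 6, 18, 26, 25, 35, 34, 38]


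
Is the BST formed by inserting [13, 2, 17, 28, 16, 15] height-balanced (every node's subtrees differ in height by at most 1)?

Tree (level-order array): [13, 2, 17, None, None, 16, 28, 15]
Definition: a tree is height-balanced if, at every node, |h(left) - h(right)| <= 1 (empty subtree has height -1).
Bottom-up per-node check:
  node 2: h_left=-1, h_right=-1, diff=0 [OK], height=0
  node 15: h_left=-1, h_right=-1, diff=0 [OK], height=0
  node 16: h_left=0, h_right=-1, diff=1 [OK], height=1
  node 28: h_left=-1, h_right=-1, diff=0 [OK], height=0
  node 17: h_left=1, h_right=0, diff=1 [OK], height=2
  node 13: h_left=0, h_right=2, diff=2 [FAIL (|0-2|=2 > 1)], height=3
Node 13 violates the condition: |0 - 2| = 2 > 1.
Result: Not balanced


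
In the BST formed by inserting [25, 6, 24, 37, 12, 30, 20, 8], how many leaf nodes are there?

Tree built from: [25, 6, 24, 37, 12, 30, 20, 8]
Tree (level-order array): [25, 6, 37, None, 24, 30, None, 12, None, None, None, 8, 20]
Rule: A leaf has 0 children.
Per-node child counts:
  node 25: 2 child(ren)
  node 6: 1 child(ren)
  node 24: 1 child(ren)
  node 12: 2 child(ren)
  node 8: 0 child(ren)
  node 20: 0 child(ren)
  node 37: 1 child(ren)
  node 30: 0 child(ren)
Matching nodes: [8, 20, 30]
Count of leaf nodes: 3


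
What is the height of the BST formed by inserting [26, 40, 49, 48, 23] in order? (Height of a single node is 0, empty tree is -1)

Insertion order: [26, 40, 49, 48, 23]
Tree (level-order array): [26, 23, 40, None, None, None, 49, 48]
Compute height bottom-up (empty subtree = -1):
  height(23) = 1 + max(-1, -1) = 0
  height(48) = 1 + max(-1, -1) = 0
  height(49) = 1 + max(0, -1) = 1
  height(40) = 1 + max(-1, 1) = 2
  height(26) = 1 + max(0, 2) = 3
Height = 3


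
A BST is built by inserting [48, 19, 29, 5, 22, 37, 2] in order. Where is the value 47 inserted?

Starting tree (level order): [48, 19, None, 5, 29, 2, None, 22, 37]
Insertion path: 48 -> 19 -> 29 -> 37
Result: insert 47 as right child of 37
Final tree (level order): [48, 19, None, 5, 29, 2, None, 22, 37, None, None, None, None, None, 47]


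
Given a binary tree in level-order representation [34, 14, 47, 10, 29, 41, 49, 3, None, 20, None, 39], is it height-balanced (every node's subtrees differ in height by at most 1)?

Tree (level-order array): [34, 14, 47, 10, 29, 41, 49, 3, None, 20, None, 39]
Definition: a tree is height-balanced if, at every node, |h(left) - h(right)| <= 1 (empty subtree has height -1).
Bottom-up per-node check:
  node 3: h_left=-1, h_right=-1, diff=0 [OK], height=0
  node 10: h_left=0, h_right=-1, diff=1 [OK], height=1
  node 20: h_left=-1, h_right=-1, diff=0 [OK], height=0
  node 29: h_left=0, h_right=-1, diff=1 [OK], height=1
  node 14: h_left=1, h_right=1, diff=0 [OK], height=2
  node 39: h_left=-1, h_right=-1, diff=0 [OK], height=0
  node 41: h_left=0, h_right=-1, diff=1 [OK], height=1
  node 49: h_left=-1, h_right=-1, diff=0 [OK], height=0
  node 47: h_left=1, h_right=0, diff=1 [OK], height=2
  node 34: h_left=2, h_right=2, diff=0 [OK], height=3
All nodes satisfy the balance condition.
Result: Balanced


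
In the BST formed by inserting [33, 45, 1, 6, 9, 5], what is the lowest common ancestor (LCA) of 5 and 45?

Tree insertion order: [33, 45, 1, 6, 9, 5]
Tree (level-order array): [33, 1, 45, None, 6, None, None, 5, 9]
In a BST, the LCA of p=5, q=45 is the first node v on the
root-to-leaf path with p <= v <= q (go left if both < v, right if both > v).
Walk from root:
  at 33: 5 <= 33 <= 45, this is the LCA
LCA = 33


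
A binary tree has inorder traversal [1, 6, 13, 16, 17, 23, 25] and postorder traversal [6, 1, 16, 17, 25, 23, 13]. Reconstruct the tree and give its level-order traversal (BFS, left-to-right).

Inorder:   [1, 6, 13, 16, 17, 23, 25]
Postorder: [6, 1, 16, 17, 25, 23, 13]
Algorithm: postorder visits root last, so walk postorder right-to-left;
each value is the root of the current inorder slice — split it at that
value, recurse on the right subtree first, then the left.
Recursive splits:
  root=13; inorder splits into left=[1, 6], right=[16, 17, 23, 25]
  root=23; inorder splits into left=[16, 17], right=[25]
  root=25; inorder splits into left=[], right=[]
  root=17; inorder splits into left=[16], right=[]
  root=16; inorder splits into left=[], right=[]
  root=1; inorder splits into left=[], right=[6]
  root=6; inorder splits into left=[], right=[]
Reconstructed level-order: [13, 1, 23, 6, 17, 25, 16]


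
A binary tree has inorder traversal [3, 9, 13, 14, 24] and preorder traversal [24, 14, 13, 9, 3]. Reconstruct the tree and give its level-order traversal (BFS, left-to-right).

Inorder:  [3, 9, 13, 14, 24]
Preorder: [24, 14, 13, 9, 3]
Algorithm: preorder visits root first, so consume preorder in order;
for each root, split the current inorder slice at that value into
left-subtree inorder and right-subtree inorder, then recurse.
Recursive splits:
  root=24; inorder splits into left=[3, 9, 13, 14], right=[]
  root=14; inorder splits into left=[3, 9, 13], right=[]
  root=13; inorder splits into left=[3, 9], right=[]
  root=9; inorder splits into left=[3], right=[]
  root=3; inorder splits into left=[], right=[]
Reconstructed level-order: [24, 14, 13, 9, 3]


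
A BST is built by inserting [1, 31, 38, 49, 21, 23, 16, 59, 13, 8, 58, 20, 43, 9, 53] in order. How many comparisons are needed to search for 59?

Search path for 59: 1 -> 31 -> 38 -> 49 -> 59
Found: True
Comparisons: 5


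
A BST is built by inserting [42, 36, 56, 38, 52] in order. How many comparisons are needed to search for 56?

Search path for 56: 42 -> 56
Found: True
Comparisons: 2


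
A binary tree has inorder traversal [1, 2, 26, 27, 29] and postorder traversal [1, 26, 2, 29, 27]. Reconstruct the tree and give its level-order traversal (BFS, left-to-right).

Inorder:   [1, 2, 26, 27, 29]
Postorder: [1, 26, 2, 29, 27]
Algorithm: postorder visits root last, so walk postorder right-to-left;
each value is the root of the current inorder slice — split it at that
value, recurse on the right subtree first, then the left.
Recursive splits:
  root=27; inorder splits into left=[1, 2, 26], right=[29]
  root=29; inorder splits into left=[], right=[]
  root=2; inorder splits into left=[1], right=[26]
  root=26; inorder splits into left=[], right=[]
  root=1; inorder splits into left=[], right=[]
Reconstructed level-order: [27, 2, 29, 1, 26]


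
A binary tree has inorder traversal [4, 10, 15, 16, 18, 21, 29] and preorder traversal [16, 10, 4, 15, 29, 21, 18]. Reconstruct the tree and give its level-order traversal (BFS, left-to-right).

Inorder:  [4, 10, 15, 16, 18, 21, 29]
Preorder: [16, 10, 4, 15, 29, 21, 18]
Algorithm: preorder visits root first, so consume preorder in order;
for each root, split the current inorder slice at that value into
left-subtree inorder and right-subtree inorder, then recurse.
Recursive splits:
  root=16; inorder splits into left=[4, 10, 15], right=[18, 21, 29]
  root=10; inorder splits into left=[4], right=[15]
  root=4; inorder splits into left=[], right=[]
  root=15; inorder splits into left=[], right=[]
  root=29; inorder splits into left=[18, 21], right=[]
  root=21; inorder splits into left=[18], right=[]
  root=18; inorder splits into left=[], right=[]
Reconstructed level-order: [16, 10, 29, 4, 15, 21, 18]


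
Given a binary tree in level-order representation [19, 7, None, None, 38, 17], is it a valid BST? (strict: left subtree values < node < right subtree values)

Level-order array: [19, 7, None, None, 38, 17]
Validate using subtree bounds (lo, hi): at each node, require lo < value < hi,
then recurse left with hi=value and right with lo=value.
Preorder trace (stopping at first violation):
  at node 19 with bounds (-inf, +inf): OK
  at node 7 with bounds (-inf, 19): OK
  at node 38 with bounds (7, 19): VIOLATION
Node 38 violates its bound: not (7 < 38 < 19).
Result: Not a valid BST


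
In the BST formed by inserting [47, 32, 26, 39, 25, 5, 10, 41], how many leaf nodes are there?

Tree built from: [47, 32, 26, 39, 25, 5, 10, 41]
Tree (level-order array): [47, 32, None, 26, 39, 25, None, None, 41, 5, None, None, None, None, 10]
Rule: A leaf has 0 children.
Per-node child counts:
  node 47: 1 child(ren)
  node 32: 2 child(ren)
  node 26: 1 child(ren)
  node 25: 1 child(ren)
  node 5: 1 child(ren)
  node 10: 0 child(ren)
  node 39: 1 child(ren)
  node 41: 0 child(ren)
Matching nodes: [10, 41]
Count of leaf nodes: 2


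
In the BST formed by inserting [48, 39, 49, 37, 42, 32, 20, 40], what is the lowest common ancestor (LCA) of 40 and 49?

Tree insertion order: [48, 39, 49, 37, 42, 32, 20, 40]
Tree (level-order array): [48, 39, 49, 37, 42, None, None, 32, None, 40, None, 20]
In a BST, the LCA of p=40, q=49 is the first node v on the
root-to-leaf path with p <= v <= q (go left if both < v, right if both > v).
Walk from root:
  at 48: 40 <= 48 <= 49, this is the LCA
LCA = 48


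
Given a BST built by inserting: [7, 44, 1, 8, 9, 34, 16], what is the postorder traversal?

Tree insertion order: [7, 44, 1, 8, 9, 34, 16]
Tree (level-order array): [7, 1, 44, None, None, 8, None, None, 9, None, 34, 16]
Postorder traversal: [1, 16, 34, 9, 8, 44, 7]


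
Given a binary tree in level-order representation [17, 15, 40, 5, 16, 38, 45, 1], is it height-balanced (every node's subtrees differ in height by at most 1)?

Tree (level-order array): [17, 15, 40, 5, 16, 38, 45, 1]
Definition: a tree is height-balanced if, at every node, |h(left) - h(right)| <= 1 (empty subtree has height -1).
Bottom-up per-node check:
  node 1: h_left=-1, h_right=-1, diff=0 [OK], height=0
  node 5: h_left=0, h_right=-1, diff=1 [OK], height=1
  node 16: h_left=-1, h_right=-1, diff=0 [OK], height=0
  node 15: h_left=1, h_right=0, diff=1 [OK], height=2
  node 38: h_left=-1, h_right=-1, diff=0 [OK], height=0
  node 45: h_left=-1, h_right=-1, diff=0 [OK], height=0
  node 40: h_left=0, h_right=0, diff=0 [OK], height=1
  node 17: h_left=2, h_right=1, diff=1 [OK], height=3
All nodes satisfy the balance condition.
Result: Balanced


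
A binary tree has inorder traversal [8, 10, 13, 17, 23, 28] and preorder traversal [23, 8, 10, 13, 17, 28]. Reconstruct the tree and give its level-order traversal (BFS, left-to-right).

Inorder:  [8, 10, 13, 17, 23, 28]
Preorder: [23, 8, 10, 13, 17, 28]
Algorithm: preorder visits root first, so consume preorder in order;
for each root, split the current inorder slice at that value into
left-subtree inorder and right-subtree inorder, then recurse.
Recursive splits:
  root=23; inorder splits into left=[8, 10, 13, 17], right=[28]
  root=8; inorder splits into left=[], right=[10, 13, 17]
  root=10; inorder splits into left=[], right=[13, 17]
  root=13; inorder splits into left=[], right=[17]
  root=17; inorder splits into left=[], right=[]
  root=28; inorder splits into left=[], right=[]
Reconstructed level-order: [23, 8, 28, 10, 13, 17]


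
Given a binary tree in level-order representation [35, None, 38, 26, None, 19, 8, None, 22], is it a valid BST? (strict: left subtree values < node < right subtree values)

Level-order array: [35, None, 38, 26, None, 19, 8, None, 22]
Validate using subtree bounds (lo, hi): at each node, require lo < value < hi,
then recurse left with hi=value and right with lo=value.
Preorder trace (stopping at first violation):
  at node 35 with bounds (-inf, +inf): OK
  at node 38 with bounds (35, +inf): OK
  at node 26 with bounds (35, 38): VIOLATION
Node 26 violates its bound: not (35 < 26 < 38).
Result: Not a valid BST


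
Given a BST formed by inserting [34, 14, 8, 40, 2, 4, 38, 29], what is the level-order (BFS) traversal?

Tree insertion order: [34, 14, 8, 40, 2, 4, 38, 29]
Tree (level-order array): [34, 14, 40, 8, 29, 38, None, 2, None, None, None, None, None, None, 4]
BFS from the root, enqueuing left then right child of each popped node:
  queue [34] -> pop 34, enqueue [14, 40], visited so far: [34]
  queue [14, 40] -> pop 14, enqueue [8, 29], visited so far: [34, 14]
  queue [40, 8, 29] -> pop 40, enqueue [38], visited so far: [34, 14, 40]
  queue [8, 29, 38] -> pop 8, enqueue [2], visited so far: [34, 14, 40, 8]
  queue [29, 38, 2] -> pop 29, enqueue [none], visited so far: [34, 14, 40, 8, 29]
  queue [38, 2] -> pop 38, enqueue [none], visited so far: [34, 14, 40, 8, 29, 38]
  queue [2] -> pop 2, enqueue [4], visited so far: [34, 14, 40, 8, 29, 38, 2]
  queue [4] -> pop 4, enqueue [none], visited so far: [34, 14, 40, 8, 29, 38, 2, 4]
Result: [34, 14, 40, 8, 29, 38, 2, 4]


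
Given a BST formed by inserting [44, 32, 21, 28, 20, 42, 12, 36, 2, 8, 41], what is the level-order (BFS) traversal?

Tree insertion order: [44, 32, 21, 28, 20, 42, 12, 36, 2, 8, 41]
Tree (level-order array): [44, 32, None, 21, 42, 20, 28, 36, None, 12, None, None, None, None, 41, 2, None, None, None, None, 8]
BFS from the root, enqueuing left then right child of each popped node:
  queue [44] -> pop 44, enqueue [32], visited so far: [44]
  queue [32] -> pop 32, enqueue [21, 42], visited so far: [44, 32]
  queue [21, 42] -> pop 21, enqueue [20, 28], visited so far: [44, 32, 21]
  queue [42, 20, 28] -> pop 42, enqueue [36], visited so far: [44, 32, 21, 42]
  queue [20, 28, 36] -> pop 20, enqueue [12], visited so far: [44, 32, 21, 42, 20]
  queue [28, 36, 12] -> pop 28, enqueue [none], visited so far: [44, 32, 21, 42, 20, 28]
  queue [36, 12] -> pop 36, enqueue [41], visited so far: [44, 32, 21, 42, 20, 28, 36]
  queue [12, 41] -> pop 12, enqueue [2], visited so far: [44, 32, 21, 42, 20, 28, 36, 12]
  queue [41, 2] -> pop 41, enqueue [none], visited so far: [44, 32, 21, 42, 20, 28, 36, 12, 41]
  queue [2] -> pop 2, enqueue [8], visited so far: [44, 32, 21, 42, 20, 28, 36, 12, 41, 2]
  queue [8] -> pop 8, enqueue [none], visited so far: [44, 32, 21, 42, 20, 28, 36, 12, 41, 2, 8]
Result: [44, 32, 21, 42, 20, 28, 36, 12, 41, 2, 8]


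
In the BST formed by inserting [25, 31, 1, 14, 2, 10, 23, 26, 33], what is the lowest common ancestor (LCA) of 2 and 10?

Tree insertion order: [25, 31, 1, 14, 2, 10, 23, 26, 33]
Tree (level-order array): [25, 1, 31, None, 14, 26, 33, 2, 23, None, None, None, None, None, 10]
In a BST, the LCA of p=2, q=10 is the first node v on the
root-to-leaf path with p <= v <= q (go left if both < v, right if both > v).
Walk from root:
  at 25: both 2 and 10 < 25, go left
  at 1: both 2 and 10 > 1, go right
  at 14: both 2 and 10 < 14, go left
  at 2: 2 <= 2 <= 10, this is the LCA
LCA = 2


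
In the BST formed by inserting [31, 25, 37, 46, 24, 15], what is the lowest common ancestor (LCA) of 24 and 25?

Tree insertion order: [31, 25, 37, 46, 24, 15]
Tree (level-order array): [31, 25, 37, 24, None, None, 46, 15]
In a BST, the LCA of p=24, q=25 is the first node v on the
root-to-leaf path with p <= v <= q (go left if both < v, right if both > v).
Walk from root:
  at 31: both 24 and 25 < 31, go left
  at 25: 24 <= 25 <= 25, this is the LCA
LCA = 25


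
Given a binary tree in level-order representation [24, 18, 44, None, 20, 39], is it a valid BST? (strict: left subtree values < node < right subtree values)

Level-order array: [24, 18, 44, None, 20, 39]
Validate using subtree bounds (lo, hi): at each node, require lo < value < hi,
then recurse left with hi=value and right with lo=value.
Preorder trace (stopping at first violation):
  at node 24 with bounds (-inf, +inf): OK
  at node 18 with bounds (-inf, 24): OK
  at node 20 with bounds (18, 24): OK
  at node 44 with bounds (24, +inf): OK
  at node 39 with bounds (24, 44): OK
No violation found at any node.
Result: Valid BST


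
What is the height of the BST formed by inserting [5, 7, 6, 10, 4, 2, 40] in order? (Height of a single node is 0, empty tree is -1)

Insertion order: [5, 7, 6, 10, 4, 2, 40]
Tree (level-order array): [5, 4, 7, 2, None, 6, 10, None, None, None, None, None, 40]
Compute height bottom-up (empty subtree = -1):
  height(2) = 1 + max(-1, -1) = 0
  height(4) = 1 + max(0, -1) = 1
  height(6) = 1 + max(-1, -1) = 0
  height(40) = 1 + max(-1, -1) = 0
  height(10) = 1 + max(-1, 0) = 1
  height(7) = 1 + max(0, 1) = 2
  height(5) = 1 + max(1, 2) = 3
Height = 3


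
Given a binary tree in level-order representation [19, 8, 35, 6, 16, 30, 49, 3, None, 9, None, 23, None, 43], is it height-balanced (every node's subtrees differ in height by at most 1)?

Tree (level-order array): [19, 8, 35, 6, 16, 30, 49, 3, None, 9, None, 23, None, 43]
Definition: a tree is height-balanced if, at every node, |h(left) - h(right)| <= 1 (empty subtree has height -1).
Bottom-up per-node check:
  node 3: h_left=-1, h_right=-1, diff=0 [OK], height=0
  node 6: h_left=0, h_right=-1, diff=1 [OK], height=1
  node 9: h_left=-1, h_right=-1, diff=0 [OK], height=0
  node 16: h_left=0, h_right=-1, diff=1 [OK], height=1
  node 8: h_left=1, h_right=1, diff=0 [OK], height=2
  node 23: h_left=-1, h_right=-1, diff=0 [OK], height=0
  node 30: h_left=0, h_right=-1, diff=1 [OK], height=1
  node 43: h_left=-1, h_right=-1, diff=0 [OK], height=0
  node 49: h_left=0, h_right=-1, diff=1 [OK], height=1
  node 35: h_left=1, h_right=1, diff=0 [OK], height=2
  node 19: h_left=2, h_right=2, diff=0 [OK], height=3
All nodes satisfy the balance condition.
Result: Balanced


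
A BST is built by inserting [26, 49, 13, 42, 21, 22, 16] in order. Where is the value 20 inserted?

Starting tree (level order): [26, 13, 49, None, 21, 42, None, 16, 22]
Insertion path: 26 -> 13 -> 21 -> 16
Result: insert 20 as right child of 16
Final tree (level order): [26, 13, 49, None, 21, 42, None, 16, 22, None, None, None, 20]


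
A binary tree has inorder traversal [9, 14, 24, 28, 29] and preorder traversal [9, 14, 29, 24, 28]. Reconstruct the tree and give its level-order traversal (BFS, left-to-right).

Inorder:  [9, 14, 24, 28, 29]
Preorder: [9, 14, 29, 24, 28]
Algorithm: preorder visits root first, so consume preorder in order;
for each root, split the current inorder slice at that value into
left-subtree inorder and right-subtree inorder, then recurse.
Recursive splits:
  root=9; inorder splits into left=[], right=[14, 24, 28, 29]
  root=14; inorder splits into left=[], right=[24, 28, 29]
  root=29; inorder splits into left=[24, 28], right=[]
  root=24; inorder splits into left=[], right=[28]
  root=28; inorder splits into left=[], right=[]
Reconstructed level-order: [9, 14, 29, 24, 28]


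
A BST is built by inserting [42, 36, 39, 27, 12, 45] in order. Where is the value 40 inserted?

Starting tree (level order): [42, 36, 45, 27, 39, None, None, 12]
Insertion path: 42 -> 36 -> 39
Result: insert 40 as right child of 39
Final tree (level order): [42, 36, 45, 27, 39, None, None, 12, None, None, 40]


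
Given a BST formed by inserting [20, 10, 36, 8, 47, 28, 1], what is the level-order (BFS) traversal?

Tree insertion order: [20, 10, 36, 8, 47, 28, 1]
Tree (level-order array): [20, 10, 36, 8, None, 28, 47, 1]
BFS from the root, enqueuing left then right child of each popped node:
  queue [20] -> pop 20, enqueue [10, 36], visited so far: [20]
  queue [10, 36] -> pop 10, enqueue [8], visited so far: [20, 10]
  queue [36, 8] -> pop 36, enqueue [28, 47], visited so far: [20, 10, 36]
  queue [8, 28, 47] -> pop 8, enqueue [1], visited so far: [20, 10, 36, 8]
  queue [28, 47, 1] -> pop 28, enqueue [none], visited so far: [20, 10, 36, 8, 28]
  queue [47, 1] -> pop 47, enqueue [none], visited so far: [20, 10, 36, 8, 28, 47]
  queue [1] -> pop 1, enqueue [none], visited so far: [20, 10, 36, 8, 28, 47, 1]
Result: [20, 10, 36, 8, 28, 47, 1]


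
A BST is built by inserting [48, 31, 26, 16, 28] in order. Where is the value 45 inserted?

Starting tree (level order): [48, 31, None, 26, None, 16, 28]
Insertion path: 48 -> 31
Result: insert 45 as right child of 31
Final tree (level order): [48, 31, None, 26, 45, 16, 28]


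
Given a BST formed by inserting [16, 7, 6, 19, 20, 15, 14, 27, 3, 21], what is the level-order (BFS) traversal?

Tree insertion order: [16, 7, 6, 19, 20, 15, 14, 27, 3, 21]
Tree (level-order array): [16, 7, 19, 6, 15, None, 20, 3, None, 14, None, None, 27, None, None, None, None, 21]
BFS from the root, enqueuing left then right child of each popped node:
  queue [16] -> pop 16, enqueue [7, 19], visited so far: [16]
  queue [7, 19] -> pop 7, enqueue [6, 15], visited so far: [16, 7]
  queue [19, 6, 15] -> pop 19, enqueue [20], visited so far: [16, 7, 19]
  queue [6, 15, 20] -> pop 6, enqueue [3], visited so far: [16, 7, 19, 6]
  queue [15, 20, 3] -> pop 15, enqueue [14], visited so far: [16, 7, 19, 6, 15]
  queue [20, 3, 14] -> pop 20, enqueue [27], visited so far: [16, 7, 19, 6, 15, 20]
  queue [3, 14, 27] -> pop 3, enqueue [none], visited so far: [16, 7, 19, 6, 15, 20, 3]
  queue [14, 27] -> pop 14, enqueue [none], visited so far: [16, 7, 19, 6, 15, 20, 3, 14]
  queue [27] -> pop 27, enqueue [21], visited so far: [16, 7, 19, 6, 15, 20, 3, 14, 27]
  queue [21] -> pop 21, enqueue [none], visited so far: [16, 7, 19, 6, 15, 20, 3, 14, 27, 21]
Result: [16, 7, 19, 6, 15, 20, 3, 14, 27, 21]


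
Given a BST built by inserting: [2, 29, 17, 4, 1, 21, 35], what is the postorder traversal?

Tree insertion order: [2, 29, 17, 4, 1, 21, 35]
Tree (level-order array): [2, 1, 29, None, None, 17, 35, 4, 21]
Postorder traversal: [1, 4, 21, 17, 35, 29, 2]


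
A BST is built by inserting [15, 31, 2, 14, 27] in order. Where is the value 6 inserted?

Starting tree (level order): [15, 2, 31, None, 14, 27]
Insertion path: 15 -> 2 -> 14
Result: insert 6 as left child of 14
Final tree (level order): [15, 2, 31, None, 14, 27, None, 6]


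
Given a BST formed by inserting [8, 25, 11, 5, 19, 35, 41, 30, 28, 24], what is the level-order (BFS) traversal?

Tree insertion order: [8, 25, 11, 5, 19, 35, 41, 30, 28, 24]
Tree (level-order array): [8, 5, 25, None, None, 11, 35, None, 19, 30, 41, None, 24, 28]
BFS from the root, enqueuing left then right child of each popped node:
  queue [8] -> pop 8, enqueue [5, 25], visited so far: [8]
  queue [5, 25] -> pop 5, enqueue [none], visited so far: [8, 5]
  queue [25] -> pop 25, enqueue [11, 35], visited so far: [8, 5, 25]
  queue [11, 35] -> pop 11, enqueue [19], visited so far: [8, 5, 25, 11]
  queue [35, 19] -> pop 35, enqueue [30, 41], visited so far: [8, 5, 25, 11, 35]
  queue [19, 30, 41] -> pop 19, enqueue [24], visited so far: [8, 5, 25, 11, 35, 19]
  queue [30, 41, 24] -> pop 30, enqueue [28], visited so far: [8, 5, 25, 11, 35, 19, 30]
  queue [41, 24, 28] -> pop 41, enqueue [none], visited so far: [8, 5, 25, 11, 35, 19, 30, 41]
  queue [24, 28] -> pop 24, enqueue [none], visited so far: [8, 5, 25, 11, 35, 19, 30, 41, 24]
  queue [28] -> pop 28, enqueue [none], visited so far: [8, 5, 25, 11, 35, 19, 30, 41, 24, 28]
Result: [8, 5, 25, 11, 35, 19, 30, 41, 24, 28]


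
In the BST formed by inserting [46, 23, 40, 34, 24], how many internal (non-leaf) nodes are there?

Tree built from: [46, 23, 40, 34, 24]
Tree (level-order array): [46, 23, None, None, 40, 34, None, 24]
Rule: An internal node has at least one child.
Per-node child counts:
  node 46: 1 child(ren)
  node 23: 1 child(ren)
  node 40: 1 child(ren)
  node 34: 1 child(ren)
  node 24: 0 child(ren)
Matching nodes: [46, 23, 40, 34]
Count of internal (non-leaf) nodes: 4


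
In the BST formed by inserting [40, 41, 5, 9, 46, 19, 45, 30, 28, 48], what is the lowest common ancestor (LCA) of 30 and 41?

Tree insertion order: [40, 41, 5, 9, 46, 19, 45, 30, 28, 48]
Tree (level-order array): [40, 5, 41, None, 9, None, 46, None, 19, 45, 48, None, 30, None, None, None, None, 28]
In a BST, the LCA of p=30, q=41 is the first node v on the
root-to-leaf path with p <= v <= q (go left if both < v, right if both > v).
Walk from root:
  at 40: 30 <= 40 <= 41, this is the LCA
LCA = 40


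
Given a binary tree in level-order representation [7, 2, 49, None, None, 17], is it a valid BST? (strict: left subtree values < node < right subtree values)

Level-order array: [7, 2, 49, None, None, 17]
Validate using subtree bounds (lo, hi): at each node, require lo < value < hi,
then recurse left with hi=value and right with lo=value.
Preorder trace (stopping at first violation):
  at node 7 with bounds (-inf, +inf): OK
  at node 2 with bounds (-inf, 7): OK
  at node 49 with bounds (7, +inf): OK
  at node 17 with bounds (7, 49): OK
No violation found at any node.
Result: Valid BST


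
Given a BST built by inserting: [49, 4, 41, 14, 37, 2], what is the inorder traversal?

Tree insertion order: [49, 4, 41, 14, 37, 2]
Tree (level-order array): [49, 4, None, 2, 41, None, None, 14, None, None, 37]
Inorder traversal: [2, 4, 14, 37, 41, 49]


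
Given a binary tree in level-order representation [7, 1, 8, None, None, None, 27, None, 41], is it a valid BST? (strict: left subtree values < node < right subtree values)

Level-order array: [7, 1, 8, None, None, None, 27, None, 41]
Validate using subtree bounds (lo, hi): at each node, require lo < value < hi,
then recurse left with hi=value and right with lo=value.
Preorder trace (stopping at first violation):
  at node 7 with bounds (-inf, +inf): OK
  at node 1 with bounds (-inf, 7): OK
  at node 8 with bounds (7, +inf): OK
  at node 27 with bounds (8, +inf): OK
  at node 41 with bounds (27, +inf): OK
No violation found at any node.
Result: Valid BST


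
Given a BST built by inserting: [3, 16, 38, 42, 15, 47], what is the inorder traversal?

Tree insertion order: [3, 16, 38, 42, 15, 47]
Tree (level-order array): [3, None, 16, 15, 38, None, None, None, 42, None, 47]
Inorder traversal: [3, 15, 16, 38, 42, 47]


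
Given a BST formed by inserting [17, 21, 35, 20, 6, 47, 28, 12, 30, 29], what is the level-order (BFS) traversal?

Tree insertion order: [17, 21, 35, 20, 6, 47, 28, 12, 30, 29]
Tree (level-order array): [17, 6, 21, None, 12, 20, 35, None, None, None, None, 28, 47, None, 30, None, None, 29]
BFS from the root, enqueuing left then right child of each popped node:
  queue [17] -> pop 17, enqueue [6, 21], visited so far: [17]
  queue [6, 21] -> pop 6, enqueue [12], visited so far: [17, 6]
  queue [21, 12] -> pop 21, enqueue [20, 35], visited so far: [17, 6, 21]
  queue [12, 20, 35] -> pop 12, enqueue [none], visited so far: [17, 6, 21, 12]
  queue [20, 35] -> pop 20, enqueue [none], visited so far: [17, 6, 21, 12, 20]
  queue [35] -> pop 35, enqueue [28, 47], visited so far: [17, 6, 21, 12, 20, 35]
  queue [28, 47] -> pop 28, enqueue [30], visited so far: [17, 6, 21, 12, 20, 35, 28]
  queue [47, 30] -> pop 47, enqueue [none], visited so far: [17, 6, 21, 12, 20, 35, 28, 47]
  queue [30] -> pop 30, enqueue [29], visited so far: [17, 6, 21, 12, 20, 35, 28, 47, 30]
  queue [29] -> pop 29, enqueue [none], visited so far: [17, 6, 21, 12, 20, 35, 28, 47, 30, 29]
Result: [17, 6, 21, 12, 20, 35, 28, 47, 30, 29]


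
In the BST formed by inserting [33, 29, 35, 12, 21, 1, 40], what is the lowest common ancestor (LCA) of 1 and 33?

Tree insertion order: [33, 29, 35, 12, 21, 1, 40]
Tree (level-order array): [33, 29, 35, 12, None, None, 40, 1, 21]
In a BST, the LCA of p=1, q=33 is the first node v on the
root-to-leaf path with p <= v <= q (go left if both < v, right if both > v).
Walk from root:
  at 33: 1 <= 33 <= 33, this is the LCA
LCA = 33


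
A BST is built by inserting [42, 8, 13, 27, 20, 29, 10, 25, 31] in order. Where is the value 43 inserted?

Starting tree (level order): [42, 8, None, None, 13, 10, 27, None, None, 20, 29, None, 25, None, 31]
Insertion path: 42
Result: insert 43 as right child of 42
Final tree (level order): [42, 8, 43, None, 13, None, None, 10, 27, None, None, 20, 29, None, 25, None, 31]


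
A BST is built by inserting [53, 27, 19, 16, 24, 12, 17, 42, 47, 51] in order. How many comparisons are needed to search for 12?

Search path for 12: 53 -> 27 -> 19 -> 16 -> 12
Found: True
Comparisons: 5


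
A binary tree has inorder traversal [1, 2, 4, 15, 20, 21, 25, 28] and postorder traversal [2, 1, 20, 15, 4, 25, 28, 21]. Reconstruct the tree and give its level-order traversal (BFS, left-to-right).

Inorder:   [1, 2, 4, 15, 20, 21, 25, 28]
Postorder: [2, 1, 20, 15, 4, 25, 28, 21]
Algorithm: postorder visits root last, so walk postorder right-to-left;
each value is the root of the current inorder slice — split it at that
value, recurse on the right subtree first, then the left.
Recursive splits:
  root=21; inorder splits into left=[1, 2, 4, 15, 20], right=[25, 28]
  root=28; inorder splits into left=[25], right=[]
  root=25; inorder splits into left=[], right=[]
  root=4; inorder splits into left=[1, 2], right=[15, 20]
  root=15; inorder splits into left=[], right=[20]
  root=20; inorder splits into left=[], right=[]
  root=1; inorder splits into left=[], right=[2]
  root=2; inorder splits into left=[], right=[]
Reconstructed level-order: [21, 4, 28, 1, 15, 25, 2, 20]
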